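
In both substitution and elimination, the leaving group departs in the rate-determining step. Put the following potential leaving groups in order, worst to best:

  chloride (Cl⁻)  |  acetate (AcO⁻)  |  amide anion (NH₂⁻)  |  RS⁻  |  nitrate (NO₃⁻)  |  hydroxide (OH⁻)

The more stable X⁻ (or X) is on its own — i.e. the weaker a base it is — the better a leaving group it makes.
chloride (Cl⁻): pKₐ(HCl) ≈ -7
nitrate (NO₃⁻): pKₐ(HNO₃) ≈ -1.3
acetate (AcO⁻): pKₐ(CH₃COOH) ≈ 4.8
RS⁻: pKₐ(RSH (a thiol)) ≈ 10.5
hydroxide (OH⁻): pKₐ(H₂O) ≈ 15.7 — strong base; essentially never leaves without prior activation
amide anion (NH₂⁻): pKₐ(NH₃) ≈ 38 — extremely strong base; never a leaving group
Listed from poorest to best leaving group as asked.

amide anion (NH₂⁻) < hydroxide (OH⁻) < RS⁻ < acetate (AcO⁻) < nitrate (NO₃⁻) < chloride (Cl⁻)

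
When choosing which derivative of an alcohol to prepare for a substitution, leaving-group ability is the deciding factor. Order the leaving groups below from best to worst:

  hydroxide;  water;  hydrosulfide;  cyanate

Leaving-group ability tracks the stability of the departed species; conjugate-acid pKₐ is the usual yardstick (lower pKₐ → better LG).
water: pKₐ(H₃O⁺) ≈ -1.7 — neutral; leaves from a protonated alcohol (R–OH₂⁺)
cyanate: pKₐ(HOCN) ≈ 3.5 — resonance between N and O
hydrosulfide: pKₐ(H₂S) ≈ 7 — larger and more polarisable than the oxygen analogue
hydroxide: pKₐ(H₂O) ≈ 15.7

water > cyanate > hydrosulfide > hydroxide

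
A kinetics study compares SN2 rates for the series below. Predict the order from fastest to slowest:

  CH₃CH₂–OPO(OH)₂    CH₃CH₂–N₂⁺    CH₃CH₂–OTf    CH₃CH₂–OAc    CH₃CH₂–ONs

CH₃CH₂–N₂⁺ > CH₃CH₂–OTf > CH₃CH₂–ONs > CH₃CH₂–OPO(OH)₂ > CH₃CH₂–OAc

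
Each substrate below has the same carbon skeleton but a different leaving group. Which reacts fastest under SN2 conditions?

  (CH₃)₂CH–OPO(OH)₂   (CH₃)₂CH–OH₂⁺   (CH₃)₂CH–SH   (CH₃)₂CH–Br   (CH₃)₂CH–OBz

(CH₃)₂CH–Br

Identical carbon frameworks mean the comparison reduces to leaving-group quality.
Leaving-group ability tracks the stability of the departed species; conjugate-acid pKₐ is the usual yardstick (lower pKₐ → better LG).
(CH₃)₂CH–Br loses Br⁻: pKₐ(HBr) ≈ -9
(CH₃)₂CH–OH₂⁺ loses H₂O: pKₐ(H₃O⁺) ≈ -1.7
(CH₃)₂CH–OPO(OH)₂ loses H₂PO₄⁻: pKₐ(H₃PO₄) ≈ 2.1
(CH₃)₂CH–OBz loses PhCOO⁻: pKₐ(C₆H₅COOH) ≈ 4.2
(CH₃)₂CH–SH loses HS⁻: pKₐ(H₂S) ≈ 7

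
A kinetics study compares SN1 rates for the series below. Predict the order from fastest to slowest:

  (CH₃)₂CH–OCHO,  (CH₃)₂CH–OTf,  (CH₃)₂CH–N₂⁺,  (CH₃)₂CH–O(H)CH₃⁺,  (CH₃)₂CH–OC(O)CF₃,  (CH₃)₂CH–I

(CH₃)₂CH–N₂⁺ > (CH₃)₂CH–OTf > (CH₃)₂CH–I > (CH₃)₂CH–O(H)CH₃⁺ > (CH₃)₂CH–OC(O)CF₃ > (CH₃)₂CH–OCHO

Identical carbon frameworks mean the comparison reduces to leaving-group quality.
Leaving-group ability tracks the stability of the departed species; conjugate-acid pKₐ is the usual yardstick (lower pKₐ → better LG).
(CH₃)₂CH–N₂⁺ loses N₂: no meaningful conjugate acid; N₂ departs as an exceptionally stable neutral molecule
(CH₃)₂CH–OTf loses OTf⁻: pKₐ(CF₃SO₃H (triflic acid)) ≈ -14
(CH₃)₂CH–I loses I⁻: pKₐ(HI) ≈ -10
(CH₃)₂CH–O(H)CH₃⁺ loses R'OH: pKₐ(R'OH₂⁺) ≈ -2.4
(CH₃)₂CH–OC(O)CF₃ loses CF₃COO⁻: pKₐ(CF₃COOH) ≈ 0.2
(CH₃)₂CH–OCHO loses HCOO⁻: pKₐ(HCOOH) ≈ 3.8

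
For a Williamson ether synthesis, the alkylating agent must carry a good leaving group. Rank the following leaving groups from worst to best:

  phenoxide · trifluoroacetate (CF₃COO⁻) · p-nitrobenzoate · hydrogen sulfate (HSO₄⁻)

phenoxide < p-nitrobenzoate < trifluoroacetate (CF₃COO⁻) < hydrogen sulfate (HSO₄⁻)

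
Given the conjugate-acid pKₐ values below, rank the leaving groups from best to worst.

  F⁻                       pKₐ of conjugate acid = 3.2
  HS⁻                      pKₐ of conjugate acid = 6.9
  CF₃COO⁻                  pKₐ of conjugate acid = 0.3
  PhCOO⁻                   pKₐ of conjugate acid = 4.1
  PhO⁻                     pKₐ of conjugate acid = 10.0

CF₃COO⁻ > F⁻ > PhCOO⁻ > HS⁻ > PhO⁻

Lower conjugate-acid pKₐ ⇒ weaker base ⇒ better leaving group.
Sorting by the given values: CF₃COO⁻ (0.3), F⁻ (3.2), PhCOO⁻ (4.1), HS⁻ (6.9), PhO⁻ (10.0).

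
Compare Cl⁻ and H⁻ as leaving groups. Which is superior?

Cl⁻

Cl⁻ is the better leaving group.
pKₐ(HCl) ≈ -7 versus pKₐ(H₂) ≈ 36: Cl⁻ is the much weaker base.
Moderately weak base.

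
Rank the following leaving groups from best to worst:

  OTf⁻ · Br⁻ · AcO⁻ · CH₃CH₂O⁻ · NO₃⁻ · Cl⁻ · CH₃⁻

A good leaving group is a weak base: the lower the pKₐ of its conjugate acid, the more readily it departs.
OTf⁻: pKₐ(CF₃SO₃H (triflic acid)) ≈ -14
Br⁻: pKₐ(HBr) ≈ -9 — weak base; good leaving group
Cl⁻: pKₐ(HCl) ≈ -7
NO₃⁻: pKₐ(HNO₃) ≈ -1.3 — resonance-delocalised over three oxygens
AcO⁻: pKₐ(CH₃COOH) ≈ 4.8 — resonance-stabilised but still a weak base
CH₃CH₂O⁻: pKₐ(CH₃CH₂OH) ≈ 16 — strong base; alkoxides do not leave unassisted
CH₃⁻: pKₐ(CH₄) ≈ 48

OTf⁻ > Br⁻ > Cl⁻ > NO₃⁻ > AcO⁻ > CH₃CH₂O⁻ > CH₃⁻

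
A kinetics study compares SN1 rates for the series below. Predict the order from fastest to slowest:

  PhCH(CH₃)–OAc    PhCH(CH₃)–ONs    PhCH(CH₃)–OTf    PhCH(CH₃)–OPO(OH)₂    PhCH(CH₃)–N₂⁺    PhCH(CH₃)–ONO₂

With the same alkyl group throughout, only the leaving group differentiates the rates.
Leaving-group ability tracks the stability of the departed species; conjugate-acid pKₐ is the usual yardstick (lower pKₐ → better LG).
PhCH(CH₃)–N₂⁺ loses N₂: no meaningful conjugate acid; N₂ departs as an exceptionally stable neutral molecule
PhCH(CH₃)–OTf loses OTf⁻: pKₐ(CF₃SO₃H (triflic acid)) ≈ -14
PhCH(CH₃)–ONs loses ONs⁻: pKₐ(p-O₂NC₆H₄SO₃H) ≈ -3.5
PhCH(CH₃)–ONO₂ loses NO₃⁻: pKₐ(HNO₃) ≈ -1.3
PhCH(CH₃)–OPO(OH)₂ loses H₂PO₄⁻: pKₐ(H₃PO₄) ≈ 2.1
PhCH(CH₃)–OAc loses AcO⁻: pKₐ(CH₃COOH) ≈ 4.8

PhCH(CH₃)–N₂⁺ > PhCH(CH₃)–OTf > PhCH(CH₃)–ONs > PhCH(CH₃)–ONO₂ > PhCH(CH₃)–OPO(OH)₂ > PhCH(CH₃)–OAc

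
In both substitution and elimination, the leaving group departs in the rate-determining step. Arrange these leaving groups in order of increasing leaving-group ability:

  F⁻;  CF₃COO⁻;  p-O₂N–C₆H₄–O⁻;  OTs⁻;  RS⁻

OTs⁻: pKₐ(p-CH₃C₆H₄SO₃H (TsOH)) ≈ -2.8
CF₃COO⁻: pKₐ(CF₃COOH) ≈ 0.2
F⁻: pKₐ(HF) ≈ 3.2
p-O₂N–C₆H₄–O⁻: pKₐ(p-nitrophenol) ≈ 7.2
RS⁻: pKₐ(RSH (a thiol)) ≈ 10.5
Listed from poorest to best leaving group as asked.

RS⁻ < p-O₂N–C₆H₄–O⁻ < F⁻ < CF₃COO⁻ < OTs⁻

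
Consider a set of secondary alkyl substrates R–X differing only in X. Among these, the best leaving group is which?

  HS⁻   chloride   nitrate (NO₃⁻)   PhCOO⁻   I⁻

I⁻

I⁻: pKₐ(HI) ≈ -10
chloride: pKₐ(HCl) ≈ -7
nitrate (NO₃⁻): pKₐ(HNO₃) ≈ -1.3
PhCOO⁻: pKₐ(C₆H₅COOH) ≈ 4.2
HS⁻: pKₐ(H₂S) ≈ 7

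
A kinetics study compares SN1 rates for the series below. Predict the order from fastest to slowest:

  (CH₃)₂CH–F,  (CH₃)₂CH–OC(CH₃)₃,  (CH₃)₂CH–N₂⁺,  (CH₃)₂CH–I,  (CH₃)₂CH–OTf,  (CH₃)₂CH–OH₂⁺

(CH₃)₂CH–N₂⁺ > (CH₃)₂CH–OTf > (CH₃)₂CH–I > (CH₃)₂CH–OH₂⁺ > (CH₃)₂CH–F > (CH₃)₂CH–OC(CH₃)₃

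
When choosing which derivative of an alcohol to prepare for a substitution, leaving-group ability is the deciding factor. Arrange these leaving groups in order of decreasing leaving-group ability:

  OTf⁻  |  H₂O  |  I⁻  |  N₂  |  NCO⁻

N₂: no meaningful conjugate acid; N₂ departs as an exceptionally stable neutral molecule
OTf⁻: pKₐ(CF₃SO₃H (triflic acid)) ≈ -14
I⁻: pKₐ(HI) ≈ -10
H₂O: pKₐ(H₃O⁺) ≈ -1.7 — neutral; leaves from a protonated alcohol (R–OH₂⁺)
NCO⁻: pKₐ(HOCN) ≈ 3.5

N₂ > OTf⁻ > I⁻ > H₂O > NCO⁻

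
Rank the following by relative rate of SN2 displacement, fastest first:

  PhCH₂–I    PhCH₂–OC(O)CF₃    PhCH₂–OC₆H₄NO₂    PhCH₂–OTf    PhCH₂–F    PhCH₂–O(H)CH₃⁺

With the same alkyl group throughout, only the leaving group differentiates the rates.
A good leaving group is a weak base: the lower the pKₐ of its conjugate acid, the more readily it departs.
PhCH₂–OTf loses OTf⁻: pKₐ(CF₃SO₃H (triflic acid)) ≈ -14
PhCH₂–I loses I⁻: pKₐ(HI) ≈ -10
PhCH₂–O(H)CH₃⁺ loses R'OH: pKₐ(R'OH₂⁺) ≈ -2.4
PhCH₂–OC(O)CF₃ loses CF₃COO⁻: pKₐ(CF₃COOH) ≈ 0.2
PhCH₂–F loses F⁻: pKₐ(HF) ≈ 3.2
PhCH₂–OC₆H₄NO₂ loses p-O₂N–C₆H₄–O⁻: pKₐ(p-nitrophenol) ≈ 7.2

PhCH₂–OTf > PhCH₂–I > PhCH₂–O(H)CH₃⁺ > PhCH₂–OC(O)CF₃ > PhCH₂–F > PhCH₂–OC₆H₄NO₂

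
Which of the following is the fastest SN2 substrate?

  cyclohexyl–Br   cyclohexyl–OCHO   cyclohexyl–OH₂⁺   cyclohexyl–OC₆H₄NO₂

cyclohexyl–Br

With the same alkyl group throughout, only the leaving group differentiates the rates.
A good leaving group is a weak base: the lower the pKₐ of its conjugate acid, the more readily it departs.
cyclohexyl–Br loses Br⁻: pKₐ(HBr) ≈ -9
cyclohexyl–OH₂⁺ loses H₂O: pKₐ(H₃O⁺) ≈ -1.7
cyclohexyl–OCHO loses HCOO⁻: pKₐ(HCOOH) ≈ 3.8
cyclohexyl–OC₆H₄NO₂ loses p-O₂N–C₆H₄–O⁻: pKₐ(p-nitrophenol) ≈ 7.2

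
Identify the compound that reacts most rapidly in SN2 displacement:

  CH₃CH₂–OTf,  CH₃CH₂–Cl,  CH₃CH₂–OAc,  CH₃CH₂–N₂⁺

With the same alkyl group throughout, only the leaving group differentiates the rates.
Leaving-group ability tracks the stability of the departed species; conjugate-acid pKₐ is the usual yardstick (lower pKₐ → better LG).
CH₃CH₂–N₂⁺ loses N₂: no meaningful conjugate acid; N₂ departs as an exceptionally stable neutral molecule
CH₃CH₂–OTf loses OTf⁻: pKₐ(CF₃SO₃H (triflic acid)) ≈ -14
CH₃CH₂–Cl loses Cl⁻: pKₐ(HCl) ≈ -7
CH₃CH₂–OAc loses AcO⁻: pKₐ(CH₃COOH) ≈ 4.8

CH₃CH₂–N₂⁺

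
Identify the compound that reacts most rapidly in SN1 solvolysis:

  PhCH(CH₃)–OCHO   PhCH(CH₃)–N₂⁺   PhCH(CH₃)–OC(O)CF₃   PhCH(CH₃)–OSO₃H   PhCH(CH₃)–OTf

PhCH(CH₃)–N₂⁺

With the same alkyl group throughout, only the leaving group differentiates the rates.
Leaving-group ability tracks the stability of the departed species; conjugate-acid pKₐ is the usual yardstick (lower pKₐ → better LG).
PhCH(CH₃)–N₂⁺ loses N₂: no meaningful conjugate acid; N₂ departs as an exceptionally stable neutral molecule
PhCH(CH₃)–OTf loses OTf⁻: pKₐ(CF₃SO₃H (triflic acid)) ≈ -14
PhCH(CH₃)–OSO₃H loses HSO₄⁻: pKₐ(H₂SO₄) ≈ -3
PhCH(CH₃)–OC(O)CF₃ loses CF₃COO⁻: pKₐ(CF₃COOH) ≈ 0.2
PhCH(CH₃)–OCHO loses HCOO⁻: pKₐ(HCOOH) ≈ 3.8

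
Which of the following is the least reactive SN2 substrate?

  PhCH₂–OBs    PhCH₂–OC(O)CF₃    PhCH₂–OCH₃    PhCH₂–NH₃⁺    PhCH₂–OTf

Identical carbon frameworks mean the comparison reduces to leaving-group quality.
Leaving-group ability tracks the stability of the departed species; conjugate-acid pKₐ is the usual yardstick (lower pKₐ → better LG).
PhCH₂–OTf loses OTf⁻: pKₐ(CF₃SO₃H (triflic acid)) ≈ -14
PhCH₂–OBs loses OBs⁻: pKₐ(p-BrC₆H₄SO₃H) ≈ -2.8
PhCH₂–OC(O)CF₃ loses CF₃COO⁻: pKₐ(CF₃COOH) ≈ 0.2
PhCH₂–NH₃⁺ loses NH₃: pKₐ(NH₄⁺) ≈ 9.2
PhCH₂–OCH₃ loses CH₃O⁻: pKₐ(CH₃OH) ≈ 15.5

PhCH₂–OCH₃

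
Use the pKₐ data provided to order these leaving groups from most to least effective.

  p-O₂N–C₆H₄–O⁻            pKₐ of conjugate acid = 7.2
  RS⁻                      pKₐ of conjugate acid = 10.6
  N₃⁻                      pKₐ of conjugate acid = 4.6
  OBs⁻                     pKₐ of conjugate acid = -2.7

OBs⁻ > N₃⁻ > p-O₂N–C₆H₄–O⁻ > RS⁻

Lower conjugate-acid pKₐ ⇒ weaker base ⇒ better leaving group.
Sorting by the given values: OBs⁻ (-2.7), N₃⁻ (4.6), p-O₂N–C₆H₄–O⁻ (7.2), RS⁻ (10.6).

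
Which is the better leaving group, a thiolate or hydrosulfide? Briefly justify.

hydrosulfide is the better leaving group.
pKₐ(H₂S) ≈ 7 versus pKₐ(RSH (a thiol)) ≈ 10.5: hydrosulfide is the much weaker base.
Larger and more polarisable than the oxygen analogue.

hydrosulfide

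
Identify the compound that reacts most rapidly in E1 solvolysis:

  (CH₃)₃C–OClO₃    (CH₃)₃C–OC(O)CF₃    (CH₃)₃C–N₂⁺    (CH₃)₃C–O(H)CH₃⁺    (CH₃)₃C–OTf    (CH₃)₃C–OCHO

The skeletons are identical, so relative rate is governed entirely by leaving-group ability.
Rank by basicity of the departing species: weakest base leaves most easily.
(CH₃)₃C–N₂⁺ loses N₂: no meaningful conjugate acid; N₂ departs as an exceptionally stable neutral molecule
(CH₃)₃C–OTf loses OTf⁻: pKₐ(CF₃SO₃H (triflic acid)) ≈ -14
(CH₃)₃C–OClO₃ loses ClO₄⁻: pKₐ(HClO₄) ≈ -10
(CH₃)₃C–O(H)CH₃⁺ loses R'OH: pKₐ(R'OH₂⁺) ≈ -2.4
(CH₃)₃C–OC(O)CF₃ loses CF₃COO⁻: pKₐ(CF₃COOH) ≈ 0.2
(CH₃)₃C–OCHO loses HCOO⁻: pKₐ(HCOOH) ≈ 3.8

(CH₃)₃C–N₂⁺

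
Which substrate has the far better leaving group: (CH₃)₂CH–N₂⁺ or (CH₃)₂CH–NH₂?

(CH₃)₂CH–N₂⁺

From (CH₃)₂CH–NH₂ the departing group would be NH₂⁻ (pKₐ(NH₃) ≈ 38). Extremely strong base; never a leaving group.
From (CH₃)₂CH–N₂⁺ the leaving group is N₂ (no meaningful conjugate acid; N₂ departs as an exceptionally stable neutral molecule).
(In practice (CH₃)₂CH–N₂⁺ is made from (CH₃)₂CH–NH₂ by diazotisation (NaNO₂ / HCl, 0 °C), generating a diazonium salt that expels N₂.)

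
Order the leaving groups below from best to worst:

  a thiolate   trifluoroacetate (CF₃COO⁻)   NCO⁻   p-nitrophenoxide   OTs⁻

OTs⁻: pKₐ(p-CH₃C₆H₄SO₃H (TsOH)) ≈ -2.8
trifluoroacetate (CF₃COO⁻): pKₐ(CF₃COOH) ≈ 0.2
NCO⁻: pKₐ(HOCN) ≈ 3.5 — resonance between N and O
p-nitrophenoxide: pKₐ(p-nitrophenol) ≈ 7.2
a thiolate: pKₐ(RSH (a thiol)) ≈ 10.5

OTs⁻ > trifluoroacetate (CF₃COO⁻) > NCO⁻ > p-nitrophenoxide > a thiolate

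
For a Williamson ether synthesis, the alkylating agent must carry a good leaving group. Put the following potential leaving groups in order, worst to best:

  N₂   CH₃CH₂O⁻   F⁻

CH₃CH₂O⁻ < F⁻ < N₂

A good leaving group is a weak base: the lower the pKₐ of its conjugate acid, the more readily it departs.
N₂: no meaningful conjugate acid; N₂ departs as an exceptionally stable neutral molecule
F⁻: pKₐ(HF) ≈ 3.2 — small and strongly basic; the poor halide leaving group
CH₃CH₂O⁻: pKₐ(CH₃CH₂OH) ≈ 16
The question asks for worst first, so the sequence is read in increasing leaving-group ability.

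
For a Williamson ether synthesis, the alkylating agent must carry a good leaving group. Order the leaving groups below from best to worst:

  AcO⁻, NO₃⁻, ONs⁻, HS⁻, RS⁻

ONs⁻ > NO₃⁻ > AcO⁻ > HS⁻ > RS⁻

A good leaving group is a weak base: the lower the pKₐ of its conjugate acid, the more readily it departs.
ONs⁻: pKₐ(p-O₂NC₆H₄SO₃H) ≈ -3.5
NO₃⁻: pKₐ(HNO₃) ≈ -1.3 — resonance-delocalised over three oxygens
AcO⁻: pKₐ(CH₃COOH) ≈ 4.8 — resonance-stabilised but still a weak base
HS⁻: pKₐ(H₂S) ≈ 7 — larger and more polarisable than the oxygen analogue
RS⁻: pKₐ(RSH (a thiol)) ≈ 10.5 — moderately basic; rarely leaves without activation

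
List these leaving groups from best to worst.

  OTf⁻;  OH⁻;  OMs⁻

OTf⁻ > OMs⁻ > OH⁻

OTf⁻: pKₐ(CF₃SO₃H (triflic acid)) ≈ -14 — charge spread over three oxygens and a CF₃ group; the premier leaving group in synthesis
OMs⁻: pKₐ(CH₃SO₃H (MsOH)) ≈ -1.9
OH⁻: pKₐ(H₂O) ≈ 15.7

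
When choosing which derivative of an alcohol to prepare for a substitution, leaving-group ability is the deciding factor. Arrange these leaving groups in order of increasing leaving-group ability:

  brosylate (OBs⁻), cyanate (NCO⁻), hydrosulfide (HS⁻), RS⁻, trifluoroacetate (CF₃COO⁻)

The more stable X⁻ (or X) is on its own — i.e. the weaker a base it is — the better a leaving group it makes.
brosylate (OBs⁻): pKₐ(p-BrC₆H₄SO₃H) ≈ -2.8
trifluoroacetate (CF₃COO⁻): pKₐ(CF₃COOH) ≈ 0.2 — strongly electron-withdrawing CF₃ stabilises the carboxylate
cyanate (NCO⁻): pKₐ(HOCN) ≈ 3.5 — resonance between N and O
hydrosulfide (HS⁻): pKₐ(H₂S) ≈ 7
RS⁻: pKₐ(RSH (a thiol)) ≈ 10.5 — moderately basic; rarely leaves without activation
Listed from poorest to best leaving group as asked.

RS⁻ < hydrosulfide (HS⁻) < cyanate (NCO⁻) < trifluoroacetate (CF₃COO⁻) < brosylate (OBs⁻)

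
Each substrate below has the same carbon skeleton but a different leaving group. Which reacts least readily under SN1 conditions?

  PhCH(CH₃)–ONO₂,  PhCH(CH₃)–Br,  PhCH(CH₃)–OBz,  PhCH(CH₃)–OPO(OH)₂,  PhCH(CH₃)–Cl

The skeletons are identical, so relative rate is governed entirely by leaving-group ability.
The more stable X⁻ (or X) is on its own — i.e. the weaker a base it is — the better a leaving group it makes.
PhCH(CH₃)–Br loses Br⁻: pKₐ(HBr) ≈ -9
PhCH(CH₃)–Cl loses Cl⁻: pKₐ(HCl) ≈ -7
PhCH(CH₃)–ONO₂ loses NO₃⁻: pKₐ(HNO₃) ≈ -1.3
PhCH(CH₃)–OPO(OH)₂ loses H₂PO₄⁻: pKₐ(H₃PO₄) ≈ 2.1
PhCH(CH₃)–OBz loses PhCOO⁻: pKₐ(C₆H₅COOH) ≈ 4.2

PhCH(CH₃)–OBz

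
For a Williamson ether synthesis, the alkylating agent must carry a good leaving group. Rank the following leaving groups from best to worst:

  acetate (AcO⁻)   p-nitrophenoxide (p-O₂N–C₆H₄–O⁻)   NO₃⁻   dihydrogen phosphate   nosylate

nosylate > NO₃⁻ > dihydrogen phosphate > acetate (AcO⁻) > p-nitrophenoxide (p-O₂N–C₆H₄–O⁻)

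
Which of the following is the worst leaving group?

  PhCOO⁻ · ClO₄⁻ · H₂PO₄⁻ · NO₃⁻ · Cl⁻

ClO₄⁻: pKₐ(HClO₄) ≈ -10
Cl⁻: pKₐ(HCl) ≈ -7
NO₃⁻: pKₐ(HNO₃) ≈ -1.3
H₂PO₄⁻: pKₐ(H₃PO₄) ≈ 2.1
PhCOO⁻: pKₐ(C₆H₅COOH) ≈ 4.2

PhCOO⁻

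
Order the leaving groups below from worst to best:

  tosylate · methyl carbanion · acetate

Leaving-group ability tracks the stability of the departed species; conjugate-acid pKₐ is the usual yardstick (lower pKₐ → better LG).
tosylate: pKₐ(p-CH₃C₆H₄SO₃H (TsOH)) ≈ -2.8 — resonance-delocalised arenesulfonate
acetate: pKₐ(CH₃COOH) ≈ 4.8
methyl carbanion: pKₐ(CH₄) ≈ 48 — unstabilised carbanion; the worst conceivable leaving group
Reversing gives the worst-to-best order requested.

methyl carbanion < acetate < tosylate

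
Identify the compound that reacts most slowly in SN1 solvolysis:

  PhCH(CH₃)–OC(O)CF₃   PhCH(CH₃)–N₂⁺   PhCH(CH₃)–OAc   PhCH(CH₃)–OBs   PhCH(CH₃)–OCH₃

The skeletons are identical, so relative rate is governed entirely by leaving-group ability.
Rank by basicity of the departing species: weakest base leaves most easily.
PhCH(CH₃)–N₂⁺ loses N₂: no meaningful conjugate acid; N₂ departs as an exceptionally stable neutral molecule
PhCH(CH₃)–OBs loses OBs⁻: pKₐ(p-BrC₆H₄SO₃H) ≈ -2.8
PhCH(CH₃)–OC(O)CF₃ loses CF₃COO⁻: pKₐ(CF₃COOH) ≈ 0.2
PhCH(CH₃)–OAc loses AcO⁻: pKₐ(CH₃COOH) ≈ 4.8
PhCH(CH₃)–OCH₃ loses CH₃O⁻: pKₐ(CH₃OH) ≈ 15.5

PhCH(CH₃)–OCH₃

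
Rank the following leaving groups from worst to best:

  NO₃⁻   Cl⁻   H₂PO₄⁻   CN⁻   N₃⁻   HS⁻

CN⁻ < HS⁻ < N₃⁻ < H₂PO₄⁻ < NO₃⁻ < Cl⁻

A good leaving group is a weak base: the lower the pKₐ of its conjugate acid, the more readily it departs.
Cl⁻: pKₐ(HCl) ≈ -7 — moderately weak base
NO₃⁻: pKₐ(HNO₃) ≈ -1.3 — resonance-delocalised over three oxygens
H₂PO₄⁻: pKₐ(H₃PO₄) ≈ 2.1 — moderate base; biological leaving group after further activation
N₃⁻: pKₐ(HN₃) ≈ 4.7 — linear, resonance-stabilised
HS⁻: pKₐ(H₂S) ≈ 7
CN⁻: pKₐ(HCN) ≈ 9.2 — sp carbon stabilises the charge somewhat, but still a poor LG
The question asks for worst first, so the sequence is read in increasing leaving-group ability.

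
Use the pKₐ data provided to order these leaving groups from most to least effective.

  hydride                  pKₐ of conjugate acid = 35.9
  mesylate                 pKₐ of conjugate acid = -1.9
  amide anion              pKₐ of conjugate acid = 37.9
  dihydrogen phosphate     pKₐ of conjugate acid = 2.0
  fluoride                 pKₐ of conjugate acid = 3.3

mesylate > dihydrogen phosphate > fluoride > hydride > amide anion

Lower conjugate-acid pKₐ ⇒ weaker base ⇒ better leaving group.
Sorting by the given values: mesylate (-1.9), dihydrogen phosphate (2.0), fluoride (3.3), hydride (35.9), amide anion (37.9).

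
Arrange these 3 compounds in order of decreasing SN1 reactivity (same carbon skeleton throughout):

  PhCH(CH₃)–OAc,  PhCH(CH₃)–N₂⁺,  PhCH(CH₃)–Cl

Identical carbon frameworks mean the comparison reduces to leaving-group quality.
Rank by basicity of the departing species: weakest base leaves most easily.
PhCH(CH₃)–N₂⁺ loses N₂: no meaningful conjugate acid; N₂ departs as an exceptionally stable neutral molecule
PhCH(CH₃)–Cl loses Cl⁻: pKₐ(HCl) ≈ -7
PhCH(CH₃)–OAc loses AcO⁻: pKₐ(CH₃COOH) ≈ 4.8

PhCH(CH₃)–N₂⁺ > PhCH(CH₃)–Cl > PhCH(CH₃)–OAc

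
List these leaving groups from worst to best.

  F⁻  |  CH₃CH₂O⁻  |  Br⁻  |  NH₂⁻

NH₂⁻ < CH₃CH₂O⁻ < F⁻ < Br⁻

Br⁻: pKₐ(HBr) ≈ -9 — weak base; good leaving group
F⁻: pKₐ(HF) ≈ 3.2 — small and strongly basic; the poor halide leaving group
CH₃CH₂O⁻: pKₐ(CH₃CH₂OH) ≈ 16
NH₂⁻: pKₐ(NH₃) ≈ 38 — extremely strong base; never a leaving group
Reversing gives the worst-to-best order requested.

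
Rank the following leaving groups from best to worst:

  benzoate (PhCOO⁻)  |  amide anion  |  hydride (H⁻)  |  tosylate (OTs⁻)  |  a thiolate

tosylate (OTs⁻) > benzoate (PhCOO⁻) > a thiolate > hydride (H⁻) > amide anion

tosylate (OTs⁻): pKₐ(p-CH₃C₆H₄SO₃H (TsOH)) ≈ -2.8
benzoate (PhCOO⁻): pKₐ(C₆H₅COOH) ≈ 4.2 — aryl carboxylate
a thiolate: pKₐ(RSH (a thiol)) ≈ 10.5
hydride (H⁻): pKₐ(H₂) ≈ 36
amide anion: pKₐ(NH₃) ≈ 38 — extremely strong base; never a leaving group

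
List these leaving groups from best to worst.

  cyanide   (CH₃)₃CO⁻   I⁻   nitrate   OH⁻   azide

I⁻: pKₐ(HI) ≈ -10
nitrate: pKₐ(HNO₃) ≈ -1.3
azide: pKₐ(HN₃) ≈ 4.7
cyanide: pKₐ(HCN) ≈ 9.2
OH⁻: pKₐ(H₂O) ≈ 15.7
(CH₃)₃CO⁻: pKₐ(t-BuOH) ≈ 18

I⁻ > nitrate > azide > cyanide > OH⁻ > (CH₃)₃CO⁻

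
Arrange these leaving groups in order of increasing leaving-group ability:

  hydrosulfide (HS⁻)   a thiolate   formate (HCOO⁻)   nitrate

nitrate: pKₐ(HNO₃) ≈ -1.3
formate (HCOO⁻): pKₐ(HCOOH) ≈ 3.8
hydrosulfide (HS⁻): pKₐ(H₂S) ≈ 7
a thiolate: pKₐ(RSH (a thiol)) ≈ 10.5
Listed from poorest to best leaving group as asked.

a thiolate < hydrosulfide (HS⁻) < formate (HCOO⁻) < nitrate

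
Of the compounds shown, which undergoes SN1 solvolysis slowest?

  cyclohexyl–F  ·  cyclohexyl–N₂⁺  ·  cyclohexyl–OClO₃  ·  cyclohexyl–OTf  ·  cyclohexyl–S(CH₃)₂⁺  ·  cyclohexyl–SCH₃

cyclohexyl–SCH₃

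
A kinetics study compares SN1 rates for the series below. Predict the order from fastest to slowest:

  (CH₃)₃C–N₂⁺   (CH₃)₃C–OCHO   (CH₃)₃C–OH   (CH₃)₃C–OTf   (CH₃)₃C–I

(CH₃)₃C–N₂⁺ > (CH₃)₃C–OTf > (CH₃)₃C–I > (CH₃)₃C–OCHO > (CH₃)₃C–OH

With the same alkyl group throughout, only the leaving group differentiates the rates.
Rank by basicity of the departing species: weakest base leaves most easily.
(CH₃)₃C–N₂⁺ loses N₂: no meaningful conjugate acid; N₂ departs as an exceptionally stable neutral molecule
(CH₃)₃C–OTf loses OTf⁻: pKₐ(CF₃SO₃H (triflic acid)) ≈ -14
(CH₃)₃C–I loses I⁻: pKₐ(HI) ≈ -10
(CH₃)₃C–OCHO loses HCOO⁻: pKₐ(HCOOH) ≈ 3.8
(CH₃)₃C–OH loses OH⁻: pKₐ(H₂O) ≈ 15.7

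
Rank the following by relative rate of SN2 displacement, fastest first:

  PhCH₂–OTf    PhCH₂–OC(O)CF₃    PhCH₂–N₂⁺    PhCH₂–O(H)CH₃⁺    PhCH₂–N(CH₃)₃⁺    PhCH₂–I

PhCH₂–N₂⁺ > PhCH₂–OTf > PhCH₂–I > PhCH₂–O(H)CH₃⁺ > PhCH₂–OC(O)CF₃ > PhCH₂–N(CH₃)₃⁺

With the same alkyl group throughout, only the leaving group differentiates the rates.
The more stable X⁻ (or X) is on its own — i.e. the weaker a base it is — the better a leaving group it makes.
PhCH₂–N₂⁺ loses N₂: no meaningful conjugate acid; N₂ departs as an exceptionally stable neutral molecule
PhCH₂–OTf loses OTf⁻: pKₐ(CF₃SO₃H (triflic acid)) ≈ -14
PhCH₂–I loses I⁻: pKₐ(HI) ≈ -10
PhCH₂–O(H)CH₃⁺ loses R'OH: pKₐ(R'OH₂⁺) ≈ -2.4
PhCH₂–OC(O)CF₃ loses CF₃COO⁻: pKₐ(CF₃COOH) ≈ 0.2
PhCH₂–N(CH₃)₃⁺ loses NR'₃: pKₐ(R'₃NH⁺) ≈ 10.7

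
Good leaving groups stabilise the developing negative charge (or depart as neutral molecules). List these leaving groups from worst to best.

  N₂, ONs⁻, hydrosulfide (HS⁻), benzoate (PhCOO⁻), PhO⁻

Rank by basicity of the departing species: weakest base leaves most easily.
N₂: no meaningful conjugate acid; N₂ departs as an exceptionally stable neutral molecule
ONs⁻: pKₐ(p-O₂NC₆H₄SO₃H) ≈ -3.5
benzoate (PhCOO⁻): pKₐ(C₆H₅COOH) ≈ 4.2
hydrosulfide (HS⁻): pKₐ(H₂S) ≈ 7 — larger and more polarisable than the oxygen analogue
PhO⁻: pKₐ(C₆H₅OH (phenol)) ≈ 10 — resonance into the ring helps, but still a poor LG
Reversing gives the worst-to-best order requested.

PhO⁻ < hydrosulfide (HS⁻) < benzoate (PhCOO⁻) < ONs⁻ < N₂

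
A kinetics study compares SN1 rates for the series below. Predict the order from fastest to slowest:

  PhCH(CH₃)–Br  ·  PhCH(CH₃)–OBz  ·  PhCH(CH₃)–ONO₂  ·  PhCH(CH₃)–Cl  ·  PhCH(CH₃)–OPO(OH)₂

PhCH(CH₃)–Br > PhCH(CH₃)–Cl > PhCH(CH₃)–ONO₂ > PhCH(CH₃)–OPO(OH)₂ > PhCH(CH₃)–OBz

Same R in every case — rank the leaving groups.
Leaving-group ability tracks the stability of the departed species; conjugate-acid pKₐ is the usual yardstick (lower pKₐ → better LG).
PhCH(CH₃)–Br loses Br⁻: pKₐ(HBr) ≈ -9
PhCH(CH₃)–Cl loses Cl⁻: pKₐ(HCl) ≈ -7
PhCH(CH₃)–ONO₂ loses NO₃⁻: pKₐ(HNO₃) ≈ -1.3
PhCH(CH₃)–OPO(OH)₂ loses H₂PO₄⁻: pKₐ(H₃PO₄) ≈ 2.1
PhCH(CH₃)–OBz loses PhCOO⁻: pKₐ(C₆H₅COOH) ≈ 4.2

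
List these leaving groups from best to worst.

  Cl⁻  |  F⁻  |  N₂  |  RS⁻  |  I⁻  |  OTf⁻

A good leaving group is a weak base: the lower the pKₐ of its conjugate acid, the more readily it departs.
N₂: no meaningful conjugate acid; N₂ departs as an exceptionally stable neutral molecule
OTf⁻: pKₐ(CF₃SO₃H (triflic acid)) ≈ -14
I⁻: pKₐ(HI) ≈ -10
Cl⁻: pKₐ(HCl) ≈ -7
F⁻: pKₐ(HF) ≈ 3.2
RS⁻: pKₐ(RSH (a thiol)) ≈ 10.5

N₂ > OTf⁻ > I⁻ > Cl⁻ > F⁻ > RS⁻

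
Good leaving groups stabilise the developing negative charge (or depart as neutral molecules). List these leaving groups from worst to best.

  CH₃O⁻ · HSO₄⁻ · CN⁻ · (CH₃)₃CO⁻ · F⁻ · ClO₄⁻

The more stable X⁻ (or X) is on its own — i.e. the weaker a base it is — the better a leaving group it makes.
ClO₄⁻: pKₐ(HClO₄) ≈ -10
HSO₄⁻: pKₐ(H₂SO₄) ≈ -3 — conjugate base of a strong mineral acid
F⁻: pKₐ(HF) ≈ 3.2 — small and strongly basic; the poor halide leaving group
CN⁻: pKₐ(HCN) ≈ 9.2
CH₃O⁻: pKₐ(CH₃OH) ≈ 15.5
(CH₃)₃CO⁻: pKₐ(t-BuOH) ≈ 18
Reversing gives the worst-to-best order requested.

(CH₃)₃CO⁻ < CH₃O⁻ < CN⁻ < F⁻ < HSO₄⁻ < ClO₄⁻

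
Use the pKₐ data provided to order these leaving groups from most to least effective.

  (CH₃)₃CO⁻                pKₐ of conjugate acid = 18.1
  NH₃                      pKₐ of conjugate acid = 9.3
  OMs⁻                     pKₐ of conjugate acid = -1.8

OMs⁻ > NH₃ > (CH₃)₃CO⁻

Lower conjugate-acid pKₐ ⇒ weaker base ⇒ better leaving group.
Sorting by the given values: OMs⁻ (-1.8), NH₃ (9.3), (CH₃)₃CO⁻ (18.1).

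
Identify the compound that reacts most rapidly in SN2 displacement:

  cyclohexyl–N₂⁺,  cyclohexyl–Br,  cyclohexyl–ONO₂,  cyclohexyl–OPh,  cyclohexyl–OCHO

Same R in every case — rank the leaving groups.
The more stable X⁻ (or X) is on its own — i.e. the weaker a base it is — the better a leaving group it makes.
cyclohexyl–N₂⁺ loses N₂: no meaningful conjugate acid; N₂ departs as an exceptionally stable neutral molecule
cyclohexyl–Br loses Br⁻: pKₐ(HBr) ≈ -9
cyclohexyl–ONO₂ loses NO₃⁻: pKₐ(HNO₃) ≈ -1.3
cyclohexyl–OCHO loses HCOO⁻: pKₐ(HCOOH) ≈ 3.8
cyclohexyl–OPh loses PhO⁻: pKₐ(C₆H₅OH (phenol)) ≈ 10

cyclohexyl–N₂⁺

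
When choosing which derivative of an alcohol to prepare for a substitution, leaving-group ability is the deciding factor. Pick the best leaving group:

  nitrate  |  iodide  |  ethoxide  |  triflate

triflate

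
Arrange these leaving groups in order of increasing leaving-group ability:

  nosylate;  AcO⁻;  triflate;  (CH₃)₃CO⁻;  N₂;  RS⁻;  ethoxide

(CH₃)₃CO⁻ < ethoxide < RS⁻ < AcO⁻ < nosylate < triflate < N₂

Rank by basicity of the departing species: weakest base leaves most easily.
N₂: no meaningful conjugate acid; N₂ departs as an exceptionally stable neutral molecule
triflate: pKₐ(CF₃SO₃H (triflic acid)) ≈ -14
nosylate: pKₐ(p-O₂NC₆H₄SO₃H) ≈ -3.5 — p-nitro group further stabilises the sulfonate
AcO⁻: pKₐ(CH₃COOH) ≈ 4.8
RS⁻: pKₐ(RSH (a thiol)) ≈ 10.5 — moderately basic; rarely leaves without activation
ethoxide: pKₐ(CH₃CH₂OH) ≈ 16 — strong base; alkoxides do not leave unassisted
(CH₃)₃CO⁻: pKₐ(t-BuOH) ≈ 18 — bulky, strongly basic alkoxide
Listed from poorest to best leaving group as asked.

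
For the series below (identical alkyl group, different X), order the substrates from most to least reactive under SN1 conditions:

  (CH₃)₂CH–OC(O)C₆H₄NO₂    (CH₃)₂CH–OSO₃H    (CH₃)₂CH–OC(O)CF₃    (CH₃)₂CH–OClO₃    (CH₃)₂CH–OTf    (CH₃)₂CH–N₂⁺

With the same alkyl group throughout, only the leaving group differentiates the rates.
Leaving-group ability tracks the stability of the departed species; conjugate-acid pKₐ is the usual yardstick (lower pKₐ → better LG).
(CH₃)₂CH–N₂⁺ loses N₂: no meaningful conjugate acid; N₂ departs as an exceptionally stable neutral molecule
(CH₃)₂CH–OTf loses OTf⁻: pKₐ(CF₃SO₃H (triflic acid)) ≈ -14
(CH₃)₂CH–OClO₃ loses ClO₄⁻: pKₐ(HClO₄) ≈ -10
(CH₃)₂CH–OSO₃H loses HSO₄⁻: pKₐ(H₂SO₄) ≈ -3
(CH₃)₂CH–OC(O)CF₃ loses CF₃COO⁻: pKₐ(CF₃COOH) ≈ 0.2
(CH₃)₂CH–OC(O)C₆H₄NO₂ loses p-O₂N–C₆H₄–COO⁻: pKₐ(p-nitrobenzoic acid) ≈ 3.4

(CH₃)₂CH–N₂⁺ > (CH₃)₂CH–OTf > (CH₃)₂CH–OClO₃ > (CH₃)₂CH–OSO₃H > (CH₃)₂CH–OC(O)CF₃ > (CH₃)₂CH–OC(O)C₆H₄NO₂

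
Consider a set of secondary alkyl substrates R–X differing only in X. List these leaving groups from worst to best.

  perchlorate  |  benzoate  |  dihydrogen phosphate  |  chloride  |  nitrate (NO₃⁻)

benzoate < dihydrogen phosphate < nitrate (NO₃⁻) < chloride < perchlorate

A good leaving group is a weak base: the lower the pKₐ of its conjugate acid, the more readily it departs.
perchlorate: pKₐ(HClO₄) ≈ -10 — extremely weak base; rarely used for safety reasons
chloride: pKₐ(HCl) ≈ -7
nitrate (NO₃⁻): pKₐ(HNO₃) ≈ -1.3 — resonance-delocalised over three oxygens
dihydrogen phosphate: pKₐ(H₃PO₄) ≈ 2.1 — moderate base; biological leaving group after further activation
benzoate: pKₐ(C₆H₅COOH) ≈ 4.2
The question asks for worst first, so the sequence is read in increasing leaving-group ability.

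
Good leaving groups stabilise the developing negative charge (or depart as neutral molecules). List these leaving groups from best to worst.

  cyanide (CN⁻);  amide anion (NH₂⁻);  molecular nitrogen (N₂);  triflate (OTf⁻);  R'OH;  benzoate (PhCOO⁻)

molecular nitrogen (N₂): no meaningful conjugate acid; N₂ departs as an exceptionally stable neutral molecule
triflate (OTf⁻): pKₐ(CF₃SO₃H (triflic acid)) ≈ -14
R'OH: pKₐ(R'OH₂⁺) ≈ -2.4
benzoate (PhCOO⁻): pKₐ(C₆H₅COOH) ≈ 4.2
cyanide (CN⁻): pKₐ(HCN) ≈ 9.2
amide anion (NH₂⁻): pKₐ(NH₃) ≈ 38

molecular nitrogen (N₂) > triflate (OTf⁻) > R'OH > benzoate (PhCOO⁻) > cyanide (CN⁻) > amide anion (NH₂⁻)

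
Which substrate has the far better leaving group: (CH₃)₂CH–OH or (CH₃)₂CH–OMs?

(CH₃)₂CH–OMs

From (CH₃)₂CH–OH the departing group would be OH⁻ (pKₐ(H₂O) ≈ 15.7). Strong base; essentially never leaves without prior activation.
From (CH₃)₂CH–OMs the leaving group is OMs⁻ (pKₐ(CH₃SO₃H (MsOH)) ≈ -1.9). Resonance-delocalised alkanesulfonate.
(In practice (CH₃)₂CH–OMs is made from (CH₃)₂CH–OH by treatment with MsCl / Et₃N, converting the hydroxyl into a mesylate.)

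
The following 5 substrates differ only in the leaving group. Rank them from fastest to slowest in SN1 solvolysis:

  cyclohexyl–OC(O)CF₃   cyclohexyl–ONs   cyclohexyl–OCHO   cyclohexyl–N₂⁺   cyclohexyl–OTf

cyclohexyl–N₂⁺ > cyclohexyl–OTf > cyclohexyl–ONs > cyclohexyl–OC(O)CF₃ > cyclohexyl–OCHO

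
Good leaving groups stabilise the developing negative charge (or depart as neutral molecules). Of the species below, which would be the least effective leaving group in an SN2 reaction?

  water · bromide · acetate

acetate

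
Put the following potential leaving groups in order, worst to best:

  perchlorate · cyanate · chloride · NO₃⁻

Leaving-group ability tracks the stability of the departed species; conjugate-acid pKₐ is the usual yardstick (lower pKₐ → better LG).
perchlorate: pKₐ(HClO₄) ≈ -10
chloride: pKₐ(HCl) ≈ -7
NO₃⁻: pKₐ(HNO₃) ≈ -1.3
cyanate: pKₐ(HOCN) ≈ 3.5
The question asks for worst first, so the sequence is read in increasing leaving-group ability.

cyanate < NO₃⁻ < chloride < perchlorate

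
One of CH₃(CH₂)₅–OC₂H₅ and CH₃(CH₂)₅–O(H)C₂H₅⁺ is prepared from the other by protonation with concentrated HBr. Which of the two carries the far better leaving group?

From CH₃(CH₂)₅–OC₂H₅ the departing group would be CH₃CH₂O⁻ (pKₐ(CH₃CH₂OH) ≈ 16). Strong base; alkoxides do not leave unassisted.
From CH₃(CH₂)₅–O(H)C₂H₅⁺ the leaving group is R'OH (pKₐ(R'OH₂⁺) ≈ -2.4). Neutral; leaves from a protonated ether (an oxonium ion, R–O(H)R'⁺).
Protonation with concentrated HBr works by allowing neutral ethanol, rather than ethoxide, to depart, making CH₃(CH₂)₅–O(H)C₂H₅⁺ enormously more reactive.

CH₃(CH₂)₅–O(H)C₂H₅⁺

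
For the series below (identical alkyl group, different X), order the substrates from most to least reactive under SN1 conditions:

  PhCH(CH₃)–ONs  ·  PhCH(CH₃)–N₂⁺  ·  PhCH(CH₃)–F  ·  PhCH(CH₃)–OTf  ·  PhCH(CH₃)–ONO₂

Same R in every case — rank the leaving groups.
Leaving-group ability tracks the stability of the departed species; conjugate-acid pKₐ is the usual yardstick (lower pKₐ → better LG).
PhCH(CH₃)–N₂⁺ loses N₂: no meaningful conjugate acid; N₂ departs as an exceptionally stable neutral molecule
PhCH(CH₃)–OTf loses OTf⁻: pKₐ(CF₃SO₃H (triflic acid)) ≈ -14
PhCH(CH₃)–ONs loses ONs⁻: pKₐ(p-O₂NC₆H₄SO₃H) ≈ -3.5
PhCH(CH₃)–ONO₂ loses NO₃⁻: pKₐ(HNO₃) ≈ -1.3
PhCH(CH₃)–F loses F⁻: pKₐ(HF) ≈ 3.2

PhCH(CH₃)–N₂⁺ > PhCH(CH₃)–OTf > PhCH(CH₃)–ONs > PhCH(CH₃)–ONO₂ > PhCH(CH₃)–F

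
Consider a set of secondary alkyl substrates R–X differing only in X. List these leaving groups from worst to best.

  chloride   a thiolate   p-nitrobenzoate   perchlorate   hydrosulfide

The more stable X⁻ (or X) is on its own — i.e. the weaker a base it is — the better a leaving group it makes.
perchlorate: pKₐ(HClO₄) ≈ -10
chloride: pKₐ(HCl) ≈ -7
p-nitrobenzoate: pKₐ(p-nitrobenzoic acid) ≈ 3.4
hydrosulfide: pKₐ(H₂S) ≈ 7
a thiolate: pKₐ(RSH (a thiol)) ≈ 10.5
Reversing gives the worst-to-best order requested.

a thiolate < hydrosulfide < p-nitrobenzoate < chloride < perchlorate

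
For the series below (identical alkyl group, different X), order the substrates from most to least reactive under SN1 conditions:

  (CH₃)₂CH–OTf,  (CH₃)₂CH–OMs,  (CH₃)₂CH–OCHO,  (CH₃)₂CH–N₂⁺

(CH₃)₂CH–N₂⁺ > (CH₃)₂CH–OTf > (CH₃)₂CH–OMs > (CH₃)₂CH–OCHO

Identical carbon frameworks mean the comparison reduces to leaving-group quality.
The more stable X⁻ (or X) is on its own — i.e. the weaker a base it is — the better a leaving group it makes.
(CH₃)₂CH–N₂⁺ loses N₂: no meaningful conjugate acid; N₂ departs as an exceptionally stable neutral molecule
(CH₃)₂CH–OTf loses OTf⁻: pKₐ(CF₃SO₃H (triflic acid)) ≈ -14
(CH₃)₂CH–OMs loses OMs⁻: pKₐ(CH₃SO₃H (MsOH)) ≈ -1.9
(CH₃)₂CH–OCHO loses HCOO⁻: pKₐ(HCOOH) ≈ 3.8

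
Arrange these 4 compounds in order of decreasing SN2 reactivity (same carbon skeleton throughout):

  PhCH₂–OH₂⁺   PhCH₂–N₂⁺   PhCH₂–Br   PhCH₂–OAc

The skeletons are identical, so relative rate is governed entirely by leaving-group ability.
Leaving-group ability tracks the stability of the departed species; conjugate-acid pKₐ is the usual yardstick (lower pKₐ → better LG).
PhCH₂–N₂⁺ loses N₂: no meaningful conjugate acid; N₂ departs as an exceptionally stable neutral molecule
PhCH₂–Br loses Br⁻: pKₐ(HBr) ≈ -9
PhCH₂–OH₂⁺ loses H₂O: pKₐ(H₃O⁺) ≈ -1.7
PhCH₂–OAc loses AcO⁻: pKₐ(CH₃COOH) ≈ 4.8

PhCH₂–N₂⁺ > PhCH₂–Br > PhCH₂–OH₂⁺ > PhCH₂–OAc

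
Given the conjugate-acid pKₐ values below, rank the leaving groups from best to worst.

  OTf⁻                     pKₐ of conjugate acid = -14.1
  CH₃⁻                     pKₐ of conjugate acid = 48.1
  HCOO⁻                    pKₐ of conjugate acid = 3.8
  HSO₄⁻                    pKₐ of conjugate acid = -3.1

OTf⁻ > HSO₄⁻ > HCOO⁻ > CH₃⁻

Lower conjugate-acid pKₐ ⇒ weaker base ⇒ better leaving group.
Sorting by the given values: OTf⁻ (-14.1), HSO₄⁻ (-3.1), HCOO⁻ (3.8), CH₃⁻ (48.1).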